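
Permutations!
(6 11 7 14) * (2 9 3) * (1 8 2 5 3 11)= (1 8 2 9 11 7 14 6)(3 5)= [0, 8, 9, 5, 4, 3, 1, 14, 2, 11, 10, 7, 12, 13, 6]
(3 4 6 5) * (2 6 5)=(2 6)(3 4 5)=[0, 1, 6, 4, 5, 3, 2]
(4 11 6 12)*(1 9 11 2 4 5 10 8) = [0, 9, 4, 3, 2, 10, 12, 7, 1, 11, 8, 6, 5] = (1 9 11 6 12 5 10 8)(2 4)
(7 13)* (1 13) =(1 13 7) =[0, 13, 2, 3, 4, 5, 6, 1, 8, 9, 10, 11, 12, 7]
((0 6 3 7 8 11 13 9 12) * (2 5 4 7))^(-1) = ((0 6 3 2 5 4 7 8 11 13 9 12))^(-1) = (0 12 9 13 11 8 7 4 5 2 3 6)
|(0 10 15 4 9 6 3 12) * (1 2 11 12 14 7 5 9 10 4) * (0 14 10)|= 12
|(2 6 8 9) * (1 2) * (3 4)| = |(1 2 6 8 9)(3 4)| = 10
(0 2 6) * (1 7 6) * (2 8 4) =(0 8 4 2 1 7 6) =[8, 7, 1, 3, 2, 5, 0, 6, 4]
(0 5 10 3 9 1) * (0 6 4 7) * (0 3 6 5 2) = (0 2)(1 5 10 6 4 7 3 9) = [2, 5, 0, 9, 7, 10, 4, 3, 8, 1, 6]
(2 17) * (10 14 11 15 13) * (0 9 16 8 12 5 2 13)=(0 9 16 8 12 5 2 17 13 10 14 11 15)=[9, 1, 17, 3, 4, 2, 6, 7, 12, 16, 14, 15, 5, 10, 11, 0, 8, 13]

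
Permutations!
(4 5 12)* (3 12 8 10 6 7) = (3 12 4 5 8 10 6 7) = [0, 1, 2, 12, 5, 8, 7, 3, 10, 9, 6, 11, 4]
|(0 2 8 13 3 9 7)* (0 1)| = |(0 2 8 13 3 9 7 1)| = 8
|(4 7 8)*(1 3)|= |(1 3)(4 7 8)|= 6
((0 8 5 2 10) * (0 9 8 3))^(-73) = ((0 3)(2 10 9 8 5))^(-73) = (0 3)(2 9 5 10 8)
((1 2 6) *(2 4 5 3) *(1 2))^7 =((1 4 5 3)(2 6))^7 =(1 3 5 4)(2 6)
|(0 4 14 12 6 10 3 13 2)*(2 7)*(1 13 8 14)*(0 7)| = 12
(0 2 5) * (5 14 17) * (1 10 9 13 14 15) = (0 2 15 1 10 9 13 14 17 5) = [2, 10, 15, 3, 4, 0, 6, 7, 8, 13, 9, 11, 12, 14, 17, 1, 16, 5]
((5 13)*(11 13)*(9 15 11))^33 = (5 11 9 13 15) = ((5 9 15 11 13))^33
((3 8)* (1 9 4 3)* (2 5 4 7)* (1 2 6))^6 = (1 7)(2 5 4 3 8)(6 9)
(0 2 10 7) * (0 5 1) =[2, 0, 10, 3, 4, 1, 6, 5, 8, 9, 7] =(0 2 10 7 5 1)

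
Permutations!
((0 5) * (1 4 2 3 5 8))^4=(0 2 8 3 1 5 4)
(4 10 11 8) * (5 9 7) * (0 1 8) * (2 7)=(0 1 8 4 10 11)(2 7 5 9)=[1, 8, 7, 3, 10, 9, 6, 5, 4, 2, 11, 0]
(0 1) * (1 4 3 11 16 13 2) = (0 4 3 11 16 13 2 1) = [4, 0, 1, 11, 3, 5, 6, 7, 8, 9, 10, 16, 12, 2, 14, 15, 13]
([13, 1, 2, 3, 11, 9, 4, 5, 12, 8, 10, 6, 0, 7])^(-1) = [12, 1, 2, 3, 6, 7, 11, 13, 9, 5, 10, 4, 8, 0]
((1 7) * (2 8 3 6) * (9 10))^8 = ((1 7)(2 8 3 6)(9 10))^8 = (10)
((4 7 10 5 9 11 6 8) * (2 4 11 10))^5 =(2 7 4)(5 10 9)(6 11 8)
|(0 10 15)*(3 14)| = 6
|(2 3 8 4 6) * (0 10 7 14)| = 20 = |(0 10 7 14)(2 3 8 4 6)|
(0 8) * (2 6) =(0 8)(2 6) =[8, 1, 6, 3, 4, 5, 2, 7, 0]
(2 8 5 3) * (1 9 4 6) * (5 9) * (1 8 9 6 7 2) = [0, 5, 9, 1, 7, 3, 8, 2, 6, 4] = (1 5 3)(2 9 4 7)(6 8)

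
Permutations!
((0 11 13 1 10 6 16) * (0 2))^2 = (0 13 10 16)(1 6 2 11)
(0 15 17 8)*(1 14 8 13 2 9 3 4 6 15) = (0 1 14 8)(2 9 3 4 6 15 17 13) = [1, 14, 9, 4, 6, 5, 15, 7, 0, 3, 10, 11, 12, 2, 8, 17, 16, 13]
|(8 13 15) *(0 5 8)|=|(0 5 8 13 15)|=5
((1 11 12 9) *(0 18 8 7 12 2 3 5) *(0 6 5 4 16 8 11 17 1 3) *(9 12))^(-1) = (0 2 11 18)(1 17)(3 9 7 8 16 4)(5 6)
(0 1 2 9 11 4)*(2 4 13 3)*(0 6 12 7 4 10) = [1, 10, 9, 2, 6, 5, 12, 4, 8, 11, 0, 13, 7, 3] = (0 1 10)(2 9 11 13 3)(4 6 12 7)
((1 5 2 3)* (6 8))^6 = (8)(1 2)(3 5)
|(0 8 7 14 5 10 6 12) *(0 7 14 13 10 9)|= |(0 8 14 5 9)(6 12 7 13 10)|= 5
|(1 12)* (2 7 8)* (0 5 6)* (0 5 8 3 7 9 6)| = 6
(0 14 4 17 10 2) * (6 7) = (0 14 4 17 10 2)(6 7) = [14, 1, 0, 3, 17, 5, 7, 6, 8, 9, 2, 11, 12, 13, 4, 15, 16, 10]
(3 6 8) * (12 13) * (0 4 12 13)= (13)(0 4 12)(3 6 8)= [4, 1, 2, 6, 12, 5, 8, 7, 3, 9, 10, 11, 0, 13]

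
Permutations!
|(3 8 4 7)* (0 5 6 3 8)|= |(0 5 6 3)(4 7 8)|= 12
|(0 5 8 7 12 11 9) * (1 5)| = 8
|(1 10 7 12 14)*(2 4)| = |(1 10 7 12 14)(2 4)| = 10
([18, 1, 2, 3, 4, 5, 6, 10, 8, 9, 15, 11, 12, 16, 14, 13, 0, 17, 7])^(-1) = [16, 1, 2, 3, 4, 5, 6, 18, 8, 9, 7, 11, 12, 15, 14, 10, 13, 17, 0]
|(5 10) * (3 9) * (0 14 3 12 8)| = |(0 14 3 9 12 8)(5 10)| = 6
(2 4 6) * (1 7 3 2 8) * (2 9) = [0, 7, 4, 9, 6, 5, 8, 3, 1, 2] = (1 7 3 9 2 4 6 8)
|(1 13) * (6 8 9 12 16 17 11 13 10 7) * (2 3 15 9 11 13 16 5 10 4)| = |(1 4 2 3 15 9 12 5 10 7 6 8 11 16 17 13)| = 16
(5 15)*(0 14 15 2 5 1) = (0 14 15 1)(2 5) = [14, 0, 5, 3, 4, 2, 6, 7, 8, 9, 10, 11, 12, 13, 15, 1]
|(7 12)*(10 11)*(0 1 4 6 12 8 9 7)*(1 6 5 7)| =|(0 6 12)(1 4 5 7 8 9)(10 11)| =6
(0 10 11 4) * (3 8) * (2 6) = (0 10 11 4)(2 6)(3 8) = [10, 1, 6, 8, 0, 5, 2, 7, 3, 9, 11, 4]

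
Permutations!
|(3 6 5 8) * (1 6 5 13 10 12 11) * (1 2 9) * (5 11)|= 11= |(1 6 13 10 12 5 8 3 11 2 9)|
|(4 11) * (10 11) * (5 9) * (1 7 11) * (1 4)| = |(1 7 11)(4 10)(5 9)| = 6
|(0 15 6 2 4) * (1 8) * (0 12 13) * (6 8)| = |(0 15 8 1 6 2 4 12 13)| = 9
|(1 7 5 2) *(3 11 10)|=|(1 7 5 2)(3 11 10)|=12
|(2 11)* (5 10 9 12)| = 4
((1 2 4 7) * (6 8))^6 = (8)(1 4)(2 7)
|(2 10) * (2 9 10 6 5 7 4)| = |(2 6 5 7 4)(9 10)| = 10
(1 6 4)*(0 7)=(0 7)(1 6 4)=[7, 6, 2, 3, 1, 5, 4, 0]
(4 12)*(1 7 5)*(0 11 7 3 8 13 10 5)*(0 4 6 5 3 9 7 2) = (0 11 2)(1 9 7 4 12 6 5)(3 8 13 10) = [11, 9, 0, 8, 12, 1, 5, 4, 13, 7, 3, 2, 6, 10]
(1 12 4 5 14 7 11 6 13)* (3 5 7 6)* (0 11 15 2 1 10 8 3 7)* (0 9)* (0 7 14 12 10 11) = (1 10 8 3 5 12 4 9 7 15 2)(6 13 11 14) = [0, 10, 1, 5, 9, 12, 13, 15, 3, 7, 8, 14, 4, 11, 6, 2]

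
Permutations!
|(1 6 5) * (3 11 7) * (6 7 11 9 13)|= 7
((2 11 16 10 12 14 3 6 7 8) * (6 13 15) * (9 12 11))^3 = (16)(2 14 15 8 12 13 7 9 3 6)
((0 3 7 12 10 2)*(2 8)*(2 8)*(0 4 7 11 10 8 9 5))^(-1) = ((0 3 11 10 2 4 7 12 8 9 5))^(-1) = (0 5 9 8 12 7 4 2 10 11 3)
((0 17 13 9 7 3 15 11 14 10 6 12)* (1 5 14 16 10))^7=((0 17 13 9 7 3 15 11 16 10 6 12)(1 5 14))^7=(0 11 13 10 7 12 15 17 16 9 6 3)(1 5 14)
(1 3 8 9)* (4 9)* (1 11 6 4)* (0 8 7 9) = [8, 3, 2, 7, 0, 5, 4, 9, 1, 11, 10, 6] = (0 8 1 3 7 9 11 6 4)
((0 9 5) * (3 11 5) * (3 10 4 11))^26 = (0 10 11)(4 5 9)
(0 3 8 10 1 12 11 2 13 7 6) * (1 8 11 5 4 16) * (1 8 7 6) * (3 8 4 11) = (0 8 10 7 1 12 5 11 2 13 6)(4 16) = [8, 12, 13, 3, 16, 11, 0, 1, 10, 9, 7, 2, 5, 6, 14, 15, 4]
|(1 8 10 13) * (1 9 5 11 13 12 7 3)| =|(1 8 10 12 7 3)(5 11 13 9)| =12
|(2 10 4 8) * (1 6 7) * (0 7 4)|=|(0 7 1 6 4 8 2 10)|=8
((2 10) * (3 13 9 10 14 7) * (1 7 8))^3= ((1 7 3 13 9 10 2 14 8))^3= (1 13 2)(3 10 8)(7 9 14)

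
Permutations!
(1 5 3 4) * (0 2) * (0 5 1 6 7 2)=(2 5 3 4 6 7)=[0, 1, 5, 4, 6, 3, 7, 2]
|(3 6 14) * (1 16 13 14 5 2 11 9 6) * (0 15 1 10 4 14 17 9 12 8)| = 52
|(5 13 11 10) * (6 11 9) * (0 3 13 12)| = 9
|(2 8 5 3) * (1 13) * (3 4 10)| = |(1 13)(2 8 5 4 10 3)| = 6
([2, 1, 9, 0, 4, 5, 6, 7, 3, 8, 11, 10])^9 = [3, 1, 0, 8, 4, 5, 6, 7, 9, 2, 11, 10]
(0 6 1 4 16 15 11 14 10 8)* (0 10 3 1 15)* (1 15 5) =(0 6 5 1 4 16)(3 15 11 14)(8 10) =[6, 4, 2, 15, 16, 1, 5, 7, 10, 9, 8, 14, 12, 13, 3, 11, 0]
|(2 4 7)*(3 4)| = |(2 3 4 7)| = 4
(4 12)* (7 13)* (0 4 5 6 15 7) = (0 4 12 5 6 15 7 13) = [4, 1, 2, 3, 12, 6, 15, 13, 8, 9, 10, 11, 5, 0, 14, 7]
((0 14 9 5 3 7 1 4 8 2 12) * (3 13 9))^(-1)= (0 12 2 8 4 1 7 3 14)(5 9 13)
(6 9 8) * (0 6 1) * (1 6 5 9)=[5, 0, 2, 3, 4, 9, 1, 7, 6, 8]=(0 5 9 8 6 1)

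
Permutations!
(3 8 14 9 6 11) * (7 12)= (3 8 14 9 6 11)(7 12)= [0, 1, 2, 8, 4, 5, 11, 12, 14, 6, 10, 3, 7, 13, 9]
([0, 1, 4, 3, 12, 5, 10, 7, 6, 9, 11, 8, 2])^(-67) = [0, 1, 12, 3, 2, 5, 10, 7, 6, 9, 11, 8, 4]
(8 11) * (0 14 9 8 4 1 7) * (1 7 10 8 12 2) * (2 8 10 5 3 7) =[14, 5, 1, 7, 2, 3, 6, 0, 11, 12, 10, 4, 8, 13, 9] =(0 14 9 12 8 11 4 2 1 5 3 7)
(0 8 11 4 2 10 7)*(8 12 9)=[12, 1, 10, 3, 2, 5, 6, 0, 11, 8, 7, 4, 9]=(0 12 9 8 11 4 2 10 7)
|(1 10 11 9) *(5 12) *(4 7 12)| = |(1 10 11 9)(4 7 12 5)| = 4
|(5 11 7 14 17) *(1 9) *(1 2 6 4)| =5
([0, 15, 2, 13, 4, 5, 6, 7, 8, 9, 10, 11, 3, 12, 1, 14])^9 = (15)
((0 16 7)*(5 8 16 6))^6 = ((0 6 5 8 16 7))^6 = (16)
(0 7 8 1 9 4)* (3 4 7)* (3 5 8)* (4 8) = (0 5 4)(1 9 7 3 8) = [5, 9, 2, 8, 0, 4, 6, 3, 1, 7]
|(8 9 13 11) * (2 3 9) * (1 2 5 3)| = 6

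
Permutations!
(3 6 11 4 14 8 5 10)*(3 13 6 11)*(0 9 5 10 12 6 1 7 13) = [9, 7, 2, 11, 14, 12, 3, 13, 10, 5, 0, 4, 6, 1, 8] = (0 9 5 12 6 3 11 4 14 8 10)(1 7 13)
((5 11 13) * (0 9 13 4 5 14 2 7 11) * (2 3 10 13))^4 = ((0 9 2 7 11 4 5)(3 10 13 14))^4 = (14)(0 11 9 4 2 5 7)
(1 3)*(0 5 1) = (0 5 1 3) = [5, 3, 2, 0, 4, 1]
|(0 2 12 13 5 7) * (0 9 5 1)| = 15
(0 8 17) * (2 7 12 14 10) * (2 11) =(0 8 17)(2 7 12 14 10 11) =[8, 1, 7, 3, 4, 5, 6, 12, 17, 9, 11, 2, 14, 13, 10, 15, 16, 0]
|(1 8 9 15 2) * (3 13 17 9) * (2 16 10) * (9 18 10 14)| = |(1 8 3 13 17 18 10 2)(9 15 16 14)| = 8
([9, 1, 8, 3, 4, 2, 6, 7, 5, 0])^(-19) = (0 9)(2 5 8)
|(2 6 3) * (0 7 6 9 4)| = |(0 7 6 3 2 9 4)| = 7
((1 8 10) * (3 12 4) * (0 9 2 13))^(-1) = ((0 9 2 13)(1 8 10)(3 12 4))^(-1) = (0 13 2 9)(1 10 8)(3 4 12)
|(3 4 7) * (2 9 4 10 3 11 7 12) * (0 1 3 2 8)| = 18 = |(0 1 3 10 2 9 4 12 8)(7 11)|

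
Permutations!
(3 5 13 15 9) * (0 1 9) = (0 1 9 3 5 13 15) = [1, 9, 2, 5, 4, 13, 6, 7, 8, 3, 10, 11, 12, 15, 14, 0]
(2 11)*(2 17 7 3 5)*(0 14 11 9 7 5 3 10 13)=(0 14 11 17 5 2 9 7 10 13)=[14, 1, 9, 3, 4, 2, 6, 10, 8, 7, 13, 17, 12, 0, 11, 15, 16, 5]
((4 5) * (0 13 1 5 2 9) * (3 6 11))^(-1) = (0 9 2 4 5 1 13)(3 11 6)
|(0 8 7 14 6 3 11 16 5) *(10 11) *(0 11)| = |(0 8 7 14 6 3 10)(5 11 16)| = 21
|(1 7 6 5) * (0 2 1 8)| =|(0 2 1 7 6 5 8)| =7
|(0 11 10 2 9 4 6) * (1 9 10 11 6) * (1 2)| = 10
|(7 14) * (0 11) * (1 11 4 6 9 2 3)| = |(0 4 6 9 2 3 1 11)(7 14)| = 8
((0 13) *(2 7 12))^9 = ((0 13)(2 7 12))^9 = (0 13)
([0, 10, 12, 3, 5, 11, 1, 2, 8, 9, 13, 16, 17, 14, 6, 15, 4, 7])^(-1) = [0, 6, 7, 3, 16, 4, 14, 17, 8, 9, 1, 5, 2, 10, 13, 15, 11, 12]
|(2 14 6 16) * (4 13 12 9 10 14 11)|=10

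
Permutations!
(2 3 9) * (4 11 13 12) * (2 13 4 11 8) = [0, 1, 3, 9, 8, 5, 6, 7, 2, 13, 10, 4, 11, 12] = (2 3 9 13 12 11 4 8)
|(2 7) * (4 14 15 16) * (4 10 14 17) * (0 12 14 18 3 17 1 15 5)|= 8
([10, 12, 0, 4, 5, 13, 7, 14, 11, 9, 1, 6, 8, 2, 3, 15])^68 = (15)(0 13 4 14 6 8 1)(2 5 3 7 11 12 10)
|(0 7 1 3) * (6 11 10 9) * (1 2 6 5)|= |(0 7 2 6 11 10 9 5 1 3)|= 10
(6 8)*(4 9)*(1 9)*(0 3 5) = [3, 9, 2, 5, 1, 0, 8, 7, 6, 4] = (0 3 5)(1 9 4)(6 8)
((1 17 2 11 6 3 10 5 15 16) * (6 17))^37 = ((1 6 3 10 5 15 16)(2 11 17))^37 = (1 3 5 16 6 10 15)(2 11 17)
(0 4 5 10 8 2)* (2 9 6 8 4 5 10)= (0 5 2)(4 10)(6 8 9)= [5, 1, 0, 3, 10, 2, 8, 7, 9, 6, 4]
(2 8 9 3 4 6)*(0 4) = [4, 1, 8, 0, 6, 5, 2, 7, 9, 3] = (0 4 6 2 8 9 3)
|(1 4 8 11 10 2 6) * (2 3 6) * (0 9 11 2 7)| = 11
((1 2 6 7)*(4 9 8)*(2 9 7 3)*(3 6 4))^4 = ((1 9 8 3 2 4 7))^4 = (1 2 9 4 8 7 3)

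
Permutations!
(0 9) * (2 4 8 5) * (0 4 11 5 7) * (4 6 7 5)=(0 9 6 7)(2 11 4 8 5)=[9, 1, 11, 3, 8, 2, 7, 0, 5, 6, 10, 4]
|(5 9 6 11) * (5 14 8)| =|(5 9 6 11 14 8)| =6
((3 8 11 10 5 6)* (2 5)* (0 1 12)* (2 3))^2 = (0 12 1)(2 6 5)(3 11)(8 10)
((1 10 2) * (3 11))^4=(11)(1 10 2)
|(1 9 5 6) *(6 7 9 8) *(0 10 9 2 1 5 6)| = 9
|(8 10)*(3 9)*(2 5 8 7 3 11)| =8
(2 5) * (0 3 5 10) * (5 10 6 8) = (0 3 10)(2 6 8 5) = [3, 1, 6, 10, 4, 2, 8, 7, 5, 9, 0]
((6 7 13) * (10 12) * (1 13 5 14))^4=((1 13 6 7 5 14)(10 12))^4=(1 5 6)(7 13 14)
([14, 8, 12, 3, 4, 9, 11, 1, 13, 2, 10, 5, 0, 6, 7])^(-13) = [12, 7, 9, 3, 4, 11, 13, 14, 1, 5, 10, 6, 2, 8, 0]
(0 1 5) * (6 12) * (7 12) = (0 1 5)(6 7 12) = [1, 5, 2, 3, 4, 0, 7, 12, 8, 9, 10, 11, 6]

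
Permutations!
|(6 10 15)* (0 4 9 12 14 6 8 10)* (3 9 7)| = |(0 4 7 3 9 12 14 6)(8 10 15)| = 24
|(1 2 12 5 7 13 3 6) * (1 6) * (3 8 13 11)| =14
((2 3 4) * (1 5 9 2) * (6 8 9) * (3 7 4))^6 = (1 7 9 6)(2 8 5 4)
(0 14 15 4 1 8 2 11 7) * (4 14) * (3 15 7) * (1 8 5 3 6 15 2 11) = (0 4 8 11 6 15 14 7)(1 5 3 2) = [4, 5, 1, 2, 8, 3, 15, 0, 11, 9, 10, 6, 12, 13, 7, 14]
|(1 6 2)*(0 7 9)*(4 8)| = |(0 7 9)(1 6 2)(4 8)| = 6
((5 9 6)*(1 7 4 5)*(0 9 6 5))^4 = (0 1 9 7 5 4 6)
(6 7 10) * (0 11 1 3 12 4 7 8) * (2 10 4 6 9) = (0 11 1 3 12 6 8)(2 10 9)(4 7) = [11, 3, 10, 12, 7, 5, 8, 4, 0, 2, 9, 1, 6]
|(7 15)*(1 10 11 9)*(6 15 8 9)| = 8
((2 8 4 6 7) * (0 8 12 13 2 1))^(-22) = (0 4 7)(1 8 6)(2 13 12)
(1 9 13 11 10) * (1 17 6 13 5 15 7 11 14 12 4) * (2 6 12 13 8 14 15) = (1 9 5 2 6 8 14 13 15 7 11 10 17 12 4) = [0, 9, 6, 3, 1, 2, 8, 11, 14, 5, 17, 10, 4, 15, 13, 7, 16, 12]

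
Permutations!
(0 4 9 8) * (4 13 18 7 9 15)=(0 13 18 7 9 8)(4 15)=[13, 1, 2, 3, 15, 5, 6, 9, 0, 8, 10, 11, 12, 18, 14, 4, 16, 17, 7]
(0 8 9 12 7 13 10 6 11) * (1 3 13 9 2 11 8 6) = (0 6 8 2 11)(1 3 13 10)(7 9 12) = [6, 3, 11, 13, 4, 5, 8, 9, 2, 12, 1, 0, 7, 10]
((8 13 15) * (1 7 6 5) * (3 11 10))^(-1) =(1 5 6 7)(3 10 11)(8 15 13)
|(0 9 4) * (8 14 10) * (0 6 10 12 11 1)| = |(0 9 4 6 10 8 14 12 11 1)| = 10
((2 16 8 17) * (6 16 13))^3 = ((2 13 6 16 8 17))^3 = (2 16)(6 17)(8 13)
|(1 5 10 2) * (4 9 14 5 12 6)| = |(1 12 6 4 9 14 5 10 2)| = 9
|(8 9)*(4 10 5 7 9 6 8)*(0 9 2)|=|(0 9 4 10 5 7 2)(6 8)|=14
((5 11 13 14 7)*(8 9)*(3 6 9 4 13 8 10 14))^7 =((3 6 9 10 14 7 5 11 8 4 13))^7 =(3 11 10 13 5 9 4 7 6 8 14)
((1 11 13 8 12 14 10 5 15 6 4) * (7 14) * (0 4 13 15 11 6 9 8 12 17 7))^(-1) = (0 12 13 6 1 4)(5 10 14 7 17 8 9 15 11)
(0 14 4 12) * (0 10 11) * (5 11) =(0 14 4 12 10 5 11) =[14, 1, 2, 3, 12, 11, 6, 7, 8, 9, 5, 0, 10, 13, 4]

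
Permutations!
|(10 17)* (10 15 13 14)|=|(10 17 15 13 14)|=5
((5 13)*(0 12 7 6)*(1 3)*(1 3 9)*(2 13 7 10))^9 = ((0 12 10 2 13 5 7 6)(1 9))^9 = (0 12 10 2 13 5 7 6)(1 9)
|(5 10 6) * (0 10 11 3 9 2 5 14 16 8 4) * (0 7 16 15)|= 20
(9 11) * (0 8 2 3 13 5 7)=(0 8 2 3 13 5 7)(9 11)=[8, 1, 3, 13, 4, 7, 6, 0, 2, 11, 10, 9, 12, 5]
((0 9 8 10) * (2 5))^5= (0 9 8 10)(2 5)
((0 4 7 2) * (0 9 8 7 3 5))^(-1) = (0 5 3 4)(2 7 8 9)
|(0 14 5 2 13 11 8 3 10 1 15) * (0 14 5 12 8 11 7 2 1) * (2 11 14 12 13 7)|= |(0 5 1 15 12 8 3 10)(2 7 11 14 13)|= 40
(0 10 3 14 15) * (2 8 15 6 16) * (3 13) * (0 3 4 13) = (0 10)(2 8 15 3 14 6 16)(4 13) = [10, 1, 8, 14, 13, 5, 16, 7, 15, 9, 0, 11, 12, 4, 6, 3, 2]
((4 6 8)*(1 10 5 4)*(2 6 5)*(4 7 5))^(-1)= ((1 10 2 6 8)(5 7))^(-1)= (1 8 6 2 10)(5 7)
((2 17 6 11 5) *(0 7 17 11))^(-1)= ((0 7 17 6)(2 11 5))^(-1)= (0 6 17 7)(2 5 11)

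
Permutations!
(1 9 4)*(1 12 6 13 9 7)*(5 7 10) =[0, 10, 2, 3, 12, 7, 13, 1, 8, 4, 5, 11, 6, 9] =(1 10 5 7)(4 12 6 13 9)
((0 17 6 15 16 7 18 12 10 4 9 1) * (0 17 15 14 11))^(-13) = ((0 15 16 7 18 12 10 4 9 1 17 6 14 11))^(-13) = (0 15 16 7 18 12 10 4 9 1 17 6 14 11)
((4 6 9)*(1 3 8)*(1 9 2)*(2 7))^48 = (9)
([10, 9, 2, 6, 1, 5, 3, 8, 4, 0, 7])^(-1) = (0 9 1 4 8 7 10)(3 6)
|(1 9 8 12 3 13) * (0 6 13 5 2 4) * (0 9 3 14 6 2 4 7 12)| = |(0 2 7 12 14 6 13 1 3 5 4 9 8)| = 13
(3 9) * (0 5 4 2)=[5, 1, 0, 9, 2, 4, 6, 7, 8, 3]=(0 5 4 2)(3 9)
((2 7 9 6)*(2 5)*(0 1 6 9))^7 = ((9)(0 1 6 5 2 7))^7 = (9)(0 1 6 5 2 7)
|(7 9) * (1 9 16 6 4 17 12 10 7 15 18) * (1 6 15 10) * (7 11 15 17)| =|(1 9 10 11 15 18 6 4 7 16 17 12)| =12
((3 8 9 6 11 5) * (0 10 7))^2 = (0 7 10)(3 9 11)(5 8 6)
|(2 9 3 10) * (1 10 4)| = 6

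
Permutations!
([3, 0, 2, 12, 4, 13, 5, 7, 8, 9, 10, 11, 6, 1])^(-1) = (0 1 13 5 6 12 3)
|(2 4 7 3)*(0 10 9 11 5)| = |(0 10 9 11 5)(2 4 7 3)| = 20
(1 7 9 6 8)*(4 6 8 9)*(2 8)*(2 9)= (9)(1 7 4 6 2 8)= [0, 7, 8, 3, 6, 5, 2, 4, 1, 9]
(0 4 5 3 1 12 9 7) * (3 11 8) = [4, 12, 2, 1, 5, 11, 6, 0, 3, 7, 10, 8, 9] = (0 4 5 11 8 3 1 12 9 7)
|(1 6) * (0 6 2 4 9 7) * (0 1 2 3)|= |(0 6 2 4 9 7 1 3)|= 8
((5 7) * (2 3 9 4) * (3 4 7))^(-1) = ((2 4)(3 9 7 5))^(-1) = (2 4)(3 5 7 9)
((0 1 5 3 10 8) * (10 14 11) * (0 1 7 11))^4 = (0 8 14 10 3 11 5 7 1)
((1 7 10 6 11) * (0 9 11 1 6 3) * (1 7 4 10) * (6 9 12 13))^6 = (0 4 6)(1 13 3)(7 12 10)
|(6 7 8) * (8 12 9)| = |(6 7 12 9 8)| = 5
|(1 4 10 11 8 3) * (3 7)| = 7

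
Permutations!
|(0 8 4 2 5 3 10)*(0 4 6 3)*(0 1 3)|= 6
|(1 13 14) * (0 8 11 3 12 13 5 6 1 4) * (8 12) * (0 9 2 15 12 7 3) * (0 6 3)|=42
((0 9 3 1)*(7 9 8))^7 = ((0 8 7 9 3 1))^7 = (0 8 7 9 3 1)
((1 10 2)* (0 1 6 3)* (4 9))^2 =(0 10 6)(1 2 3)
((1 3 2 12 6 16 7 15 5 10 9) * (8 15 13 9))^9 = (16)(5 10 8 15) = ((1 3 2 12 6 16 7 13 9)(5 10 8 15))^9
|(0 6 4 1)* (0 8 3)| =|(0 6 4 1 8 3)| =6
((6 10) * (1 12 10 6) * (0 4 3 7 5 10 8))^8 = (0 8 12 1 10 5 7 3 4)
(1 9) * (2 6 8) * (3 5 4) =[0, 9, 6, 5, 3, 4, 8, 7, 2, 1] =(1 9)(2 6 8)(3 5 4)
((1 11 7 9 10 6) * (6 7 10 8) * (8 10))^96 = (11)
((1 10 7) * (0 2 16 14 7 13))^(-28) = ((0 2 16 14 7 1 10 13))^(-28) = (0 7)(1 2)(10 16)(13 14)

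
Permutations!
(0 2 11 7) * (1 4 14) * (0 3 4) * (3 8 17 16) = (0 2 11 7 8 17 16 3 4 14 1) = [2, 0, 11, 4, 14, 5, 6, 8, 17, 9, 10, 7, 12, 13, 1, 15, 3, 16]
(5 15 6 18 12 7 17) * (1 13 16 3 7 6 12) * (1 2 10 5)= (1 13 16 3 7 17)(2 10 5 15 12 6 18)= [0, 13, 10, 7, 4, 15, 18, 17, 8, 9, 5, 11, 6, 16, 14, 12, 3, 1, 2]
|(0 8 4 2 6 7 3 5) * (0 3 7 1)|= 6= |(0 8 4 2 6 1)(3 5)|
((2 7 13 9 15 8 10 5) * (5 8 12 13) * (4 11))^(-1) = (2 5 7)(4 11)(8 10)(9 13 12 15)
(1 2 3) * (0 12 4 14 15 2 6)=(0 12 4 14 15 2 3 1 6)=[12, 6, 3, 1, 14, 5, 0, 7, 8, 9, 10, 11, 4, 13, 15, 2]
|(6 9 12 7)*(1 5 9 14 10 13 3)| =|(1 5 9 12 7 6 14 10 13 3)| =10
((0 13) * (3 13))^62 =(0 13 3)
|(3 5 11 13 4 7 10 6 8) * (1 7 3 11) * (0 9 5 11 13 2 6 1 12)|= 84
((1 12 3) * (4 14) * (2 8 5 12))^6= (14)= ((1 2 8 5 12 3)(4 14))^6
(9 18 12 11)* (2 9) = [0, 1, 9, 3, 4, 5, 6, 7, 8, 18, 10, 2, 11, 13, 14, 15, 16, 17, 12] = (2 9 18 12 11)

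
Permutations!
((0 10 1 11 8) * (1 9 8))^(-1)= ((0 10 9 8)(1 11))^(-1)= (0 8 9 10)(1 11)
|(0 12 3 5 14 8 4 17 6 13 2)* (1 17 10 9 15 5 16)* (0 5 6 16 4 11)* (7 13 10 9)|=15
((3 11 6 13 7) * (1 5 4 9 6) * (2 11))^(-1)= ((1 5 4 9 6 13 7 3 2 11))^(-1)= (1 11 2 3 7 13 6 9 4 5)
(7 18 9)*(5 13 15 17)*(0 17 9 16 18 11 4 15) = (0 17 5 13)(4 15 9 7 11)(16 18) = [17, 1, 2, 3, 15, 13, 6, 11, 8, 7, 10, 4, 12, 0, 14, 9, 18, 5, 16]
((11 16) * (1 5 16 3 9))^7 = (1 5 16 11 3 9)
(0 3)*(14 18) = (0 3)(14 18) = [3, 1, 2, 0, 4, 5, 6, 7, 8, 9, 10, 11, 12, 13, 18, 15, 16, 17, 14]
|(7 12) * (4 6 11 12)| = |(4 6 11 12 7)| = 5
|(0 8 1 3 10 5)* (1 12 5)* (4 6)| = |(0 8 12 5)(1 3 10)(4 6)| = 12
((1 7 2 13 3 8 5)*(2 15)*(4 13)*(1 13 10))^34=(1 4 15)(2 7 10)(3 5)(8 13)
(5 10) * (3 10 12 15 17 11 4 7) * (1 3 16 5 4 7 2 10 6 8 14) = (1 3 6 8 14)(2 10 4)(5 12 15 17 11 7 16) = [0, 3, 10, 6, 2, 12, 8, 16, 14, 9, 4, 7, 15, 13, 1, 17, 5, 11]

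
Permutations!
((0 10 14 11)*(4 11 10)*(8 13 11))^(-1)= (0 11 13 8 4)(10 14)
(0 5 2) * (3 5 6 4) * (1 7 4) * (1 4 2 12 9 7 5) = [6, 5, 0, 1, 3, 12, 4, 2, 8, 7, 10, 11, 9] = (0 6 4 3 1 5 12 9 7 2)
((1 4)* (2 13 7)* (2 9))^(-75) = (1 4)(2 13 7 9)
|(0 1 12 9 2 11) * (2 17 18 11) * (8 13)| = |(0 1 12 9 17 18 11)(8 13)| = 14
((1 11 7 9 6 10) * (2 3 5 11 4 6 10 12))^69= (1 12 5 9 4 2 11 10 6 3 7)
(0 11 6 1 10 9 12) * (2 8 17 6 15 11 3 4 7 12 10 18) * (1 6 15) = (0 3 4 7 12)(1 18 2 8 17 15 11)(9 10) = [3, 18, 8, 4, 7, 5, 6, 12, 17, 10, 9, 1, 0, 13, 14, 11, 16, 15, 2]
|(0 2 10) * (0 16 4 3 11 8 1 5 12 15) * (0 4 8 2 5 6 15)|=|(0 5 12)(1 6 15 4 3 11 2 10 16 8)|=30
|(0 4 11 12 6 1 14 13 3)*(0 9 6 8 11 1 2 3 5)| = |(0 4 1 14 13 5)(2 3 9 6)(8 11 12)| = 12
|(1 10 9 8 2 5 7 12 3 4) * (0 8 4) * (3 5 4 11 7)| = |(0 8 2 4 1 10 9 11 7 12 5 3)| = 12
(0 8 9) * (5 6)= (0 8 9)(5 6)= [8, 1, 2, 3, 4, 6, 5, 7, 9, 0]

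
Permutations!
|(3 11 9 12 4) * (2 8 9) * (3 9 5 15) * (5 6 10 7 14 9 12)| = |(2 8 6 10 7 14 9 5 15 3 11)(4 12)| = 22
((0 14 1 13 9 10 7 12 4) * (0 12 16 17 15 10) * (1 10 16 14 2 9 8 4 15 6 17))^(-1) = (0 9 2)(1 16 15 12 4 8 13)(6 17)(7 10 14)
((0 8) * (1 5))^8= (8)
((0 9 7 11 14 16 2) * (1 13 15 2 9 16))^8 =(0 15 1 11 9)(2 13 14 7 16)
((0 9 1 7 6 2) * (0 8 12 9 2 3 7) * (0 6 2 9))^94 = ((0 9 1 6 3 7 2 8 12))^94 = (0 3 12 6 8 1 2 9 7)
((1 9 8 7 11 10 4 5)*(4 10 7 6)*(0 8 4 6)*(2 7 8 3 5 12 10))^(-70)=(0 5 9 12 2 11)(1 4 10 7 8 3)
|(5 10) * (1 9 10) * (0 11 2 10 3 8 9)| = 6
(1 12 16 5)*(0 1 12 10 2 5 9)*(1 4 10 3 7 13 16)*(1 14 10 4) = (0 1 3 7 13 16 9)(2 5 12 14 10) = [1, 3, 5, 7, 4, 12, 6, 13, 8, 0, 2, 11, 14, 16, 10, 15, 9]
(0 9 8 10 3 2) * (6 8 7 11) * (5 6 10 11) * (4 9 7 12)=(0 7 5 6 8 11 10 3 2)(4 9 12)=[7, 1, 0, 2, 9, 6, 8, 5, 11, 12, 3, 10, 4]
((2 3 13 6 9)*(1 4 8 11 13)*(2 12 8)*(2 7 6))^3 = (1 6 8 2 4 9 11 3 7 12 13)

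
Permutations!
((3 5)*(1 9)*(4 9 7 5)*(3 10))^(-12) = ((1 7 5 10 3 4 9))^(-12) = (1 5 3 9 7 10 4)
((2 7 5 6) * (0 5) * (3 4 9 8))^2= (0 6 7 5 2)(3 9)(4 8)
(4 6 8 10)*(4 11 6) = (6 8 10 11) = [0, 1, 2, 3, 4, 5, 8, 7, 10, 9, 11, 6]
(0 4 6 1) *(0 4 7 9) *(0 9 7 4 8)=(9)(0 4 6 1 8)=[4, 8, 2, 3, 6, 5, 1, 7, 0, 9]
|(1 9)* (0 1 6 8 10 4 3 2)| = |(0 1 9 6 8 10 4 3 2)| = 9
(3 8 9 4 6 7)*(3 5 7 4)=(3 8 9)(4 6)(5 7)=[0, 1, 2, 8, 6, 7, 4, 5, 9, 3]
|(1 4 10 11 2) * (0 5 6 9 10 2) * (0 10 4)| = 14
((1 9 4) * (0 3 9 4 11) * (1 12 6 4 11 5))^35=(0 11 1 5 9 3)(4 6 12)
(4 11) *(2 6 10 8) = [0, 1, 6, 3, 11, 5, 10, 7, 2, 9, 8, 4] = (2 6 10 8)(4 11)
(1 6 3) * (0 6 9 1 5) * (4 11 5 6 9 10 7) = (0 9 1 10 7 4 11 5)(3 6) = [9, 10, 2, 6, 11, 0, 3, 4, 8, 1, 7, 5]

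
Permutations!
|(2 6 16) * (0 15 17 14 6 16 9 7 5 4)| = 18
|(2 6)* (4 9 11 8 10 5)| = 6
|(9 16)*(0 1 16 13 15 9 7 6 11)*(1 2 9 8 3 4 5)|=|(0 2 9 13 15 8 3 4 5 1 16 7 6 11)|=14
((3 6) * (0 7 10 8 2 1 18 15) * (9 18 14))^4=((0 7 10 8 2 1 14 9 18 15)(3 6))^4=(0 2 18 10 14)(1 15 8 9 7)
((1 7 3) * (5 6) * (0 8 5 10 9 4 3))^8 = (0 1 4 10 5)(3 9 6 8 7)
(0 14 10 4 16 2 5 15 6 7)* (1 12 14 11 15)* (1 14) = (0 11 15 6 7)(1 12)(2 5 14 10 4 16) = [11, 12, 5, 3, 16, 14, 7, 0, 8, 9, 4, 15, 1, 13, 10, 6, 2]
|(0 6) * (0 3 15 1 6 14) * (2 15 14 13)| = 8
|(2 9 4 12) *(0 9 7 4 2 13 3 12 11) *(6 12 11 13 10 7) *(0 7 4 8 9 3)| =|(0 3 11 7 8 9 2 6 12 10 4 13)| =12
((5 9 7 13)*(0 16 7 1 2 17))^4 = ((0 16 7 13 5 9 1 2 17))^4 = (0 5 17 13 2 7 1 16 9)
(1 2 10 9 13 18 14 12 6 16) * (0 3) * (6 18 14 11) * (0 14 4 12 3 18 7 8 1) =(0 18 11 6 16)(1 2 10 9 13 4 12 7 8)(3 14) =[18, 2, 10, 14, 12, 5, 16, 8, 1, 13, 9, 6, 7, 4, 3, 15, 0, 17, 11]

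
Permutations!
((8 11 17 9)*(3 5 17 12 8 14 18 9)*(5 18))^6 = (18)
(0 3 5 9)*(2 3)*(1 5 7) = (0 2 3 7 1 5 9) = [2, 5, 3, 7, 4, 9, 6, 1, 8, 0]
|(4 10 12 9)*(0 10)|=5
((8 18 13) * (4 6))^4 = ((4 6)(8 18 13))^4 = (8 18 13)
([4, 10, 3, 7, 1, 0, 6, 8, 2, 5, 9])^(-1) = [5, 4, 8, 2, 0, 9, 6, 3, 7, 10, 1]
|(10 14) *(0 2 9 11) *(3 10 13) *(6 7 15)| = 12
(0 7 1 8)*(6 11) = (0 7 1 8)(6 11) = [7, 8, 2, 3, 4, 5, 11, 1, 0, 9, 10, 6]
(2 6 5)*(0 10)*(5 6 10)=(0 5 2 10)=[5, 1, 10, 3, 4, 2, 6, 7, 8, 9, 0]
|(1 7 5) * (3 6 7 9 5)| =3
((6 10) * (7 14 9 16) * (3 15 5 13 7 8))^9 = (16)(6 10)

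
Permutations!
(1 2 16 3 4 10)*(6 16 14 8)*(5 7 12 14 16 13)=[0, 2, 16, 4, 10, 7, 13, 12, 6, 9, 1, 11, 14, 5, 8, 15, 3]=(1 2 16 3 4 10)(5 7 12 14 8 6 13)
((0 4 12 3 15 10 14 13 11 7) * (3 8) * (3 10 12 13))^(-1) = (0 7 11 13 4)(3 14 10 8 12 15)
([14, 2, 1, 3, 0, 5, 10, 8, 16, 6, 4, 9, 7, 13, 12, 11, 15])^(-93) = (0 7 15 6)(1 2)(4 12 16 9)(8 11 10 14)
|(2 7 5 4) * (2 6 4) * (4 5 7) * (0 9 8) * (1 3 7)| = 12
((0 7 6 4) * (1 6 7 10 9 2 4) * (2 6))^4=(0 1 10 2 9 4 6)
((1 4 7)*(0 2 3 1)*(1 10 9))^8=(10)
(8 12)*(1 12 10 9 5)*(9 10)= (1 12 8 9 5)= [0, 12, 2, 3, 4, 1, 6, 7, 9, 5, 10, 11, 8]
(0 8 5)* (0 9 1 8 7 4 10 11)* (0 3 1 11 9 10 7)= (1 8 5 10 9 11 3)(4 7)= [0, 8, 2, 1, 7, 10, 6, 4, 5, 11, 9, 3]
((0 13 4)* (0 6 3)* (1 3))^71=(0 3 1 6 4 13)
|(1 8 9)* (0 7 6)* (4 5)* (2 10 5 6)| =21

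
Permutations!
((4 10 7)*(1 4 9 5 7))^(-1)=((1 4 10)(5 7 9))^(-1)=(1 10 4)(5 9 7)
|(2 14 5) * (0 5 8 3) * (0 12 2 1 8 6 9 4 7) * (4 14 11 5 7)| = 42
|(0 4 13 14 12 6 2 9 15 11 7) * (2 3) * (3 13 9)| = |(0 4 9 15 11 7)(2 3)(6 13 14 12)| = 12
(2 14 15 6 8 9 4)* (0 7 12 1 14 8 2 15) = [7, 14, 8, 3, 15, 5, 2, 12, 9, 4, 10, 11, 1, 13, 0, 6] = (0 7 12 1 14)(2 8 9 4 15 6)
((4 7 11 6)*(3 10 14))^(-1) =(3 14 10)(4 6 11 7)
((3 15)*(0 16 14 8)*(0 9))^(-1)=(0 9 8 14 16)(3 15)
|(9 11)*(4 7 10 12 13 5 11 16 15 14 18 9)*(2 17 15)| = 7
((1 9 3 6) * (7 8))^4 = ((1 9 3 6)(7 8))^4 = (9)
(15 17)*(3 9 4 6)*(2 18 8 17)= (2 18 8 17 15)(3 9 4 6)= [0, 1, 18, 9, 6, 5, 3, 7, 17, 4, 10, 11, 12, 13, 14, 2, 16, 15, 8]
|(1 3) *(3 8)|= 3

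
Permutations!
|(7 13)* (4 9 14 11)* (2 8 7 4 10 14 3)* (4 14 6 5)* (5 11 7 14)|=9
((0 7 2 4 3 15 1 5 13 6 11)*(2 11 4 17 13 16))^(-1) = ((0 7 11)(1 5 16 2 17 13 6 4 3 15))^(-1) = (0 11 7)(1 15 3 4 6 13 17 2 16 5)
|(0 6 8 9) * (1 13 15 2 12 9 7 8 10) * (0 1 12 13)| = 6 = |(0 6 10 12 9 1)(2 13 15)(7 8)|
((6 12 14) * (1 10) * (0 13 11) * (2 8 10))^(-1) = ((0 13 11)(1 2 8 10)(6 12 14))^(-1) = (0 11 13)(1 10 8 2)(6 14 12)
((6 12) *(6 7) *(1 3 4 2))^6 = ((1 3 4 2)(6 12 7))^6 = (12)(1 4)(2 3)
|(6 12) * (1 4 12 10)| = |(1 4 12 6 10)| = 5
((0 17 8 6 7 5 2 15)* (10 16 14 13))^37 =(0 5 8 15 7 17 2 6)(10 16 14 13)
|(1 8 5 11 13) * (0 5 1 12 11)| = |(0 5)(1 8)(11 13 12)| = 6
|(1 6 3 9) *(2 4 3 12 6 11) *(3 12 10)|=9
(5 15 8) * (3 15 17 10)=[0, 1, 2, 15, 4, 17, 6, 7, 5, 9, 3, 11, 12, 13, 14, 8, 16, 10]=(3 15 8 5 17 10)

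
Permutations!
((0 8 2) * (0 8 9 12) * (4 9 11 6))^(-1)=((0 11 6 4 9 12)(2 8))^(-1)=(0 12 9 4 6 11)(2 8)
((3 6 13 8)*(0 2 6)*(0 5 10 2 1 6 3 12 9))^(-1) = ((0 1 6 13 8 12 9)(2 3 5 10))^(-1) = (0 9 12 8 13 6 1)(2 10 5 3)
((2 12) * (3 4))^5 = (2 12)(3 4)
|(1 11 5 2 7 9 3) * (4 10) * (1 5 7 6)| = 8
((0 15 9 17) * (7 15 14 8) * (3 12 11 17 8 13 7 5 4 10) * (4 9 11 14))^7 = (0 7 3 17 13 10 11 14 4 15 12)(5 9 8)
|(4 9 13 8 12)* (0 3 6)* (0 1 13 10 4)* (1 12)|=12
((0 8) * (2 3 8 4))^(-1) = (0 8 3 2 4)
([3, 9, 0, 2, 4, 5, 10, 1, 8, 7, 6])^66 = [0, 1, 2, 3, 4, 5, 6, 7, 8, 9, 10]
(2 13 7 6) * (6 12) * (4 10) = (2 13 7 12 6)(4 10) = [0, 1, 13, 3, 10, 5, 2, 12, 8, 9, 4, 11, 6, 7]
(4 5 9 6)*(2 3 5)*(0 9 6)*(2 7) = (0 9)(2 3 5 6 4 7) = [9, 1, 3, 5, 7, 6, 4, 2, 8, 0]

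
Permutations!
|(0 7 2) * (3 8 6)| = 3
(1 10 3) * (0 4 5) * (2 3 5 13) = [4, 10, 3, 1, 13, 0, 6, 7, 8, 9, 5, 11, 12, 2] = (0 4 13 2 3 1 10 5)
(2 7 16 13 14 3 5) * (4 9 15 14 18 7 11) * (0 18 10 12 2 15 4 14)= (0 18 7 16 13 10 12 2 11 14 3 5 15)(4 9)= [18, 1, 11, 5, 9, 15, 6, 16, 8, 4, 12, 14, 2, 10, 3, 0, 13, 17, 7]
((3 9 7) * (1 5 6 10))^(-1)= (1 10 6 5)(3 7 9)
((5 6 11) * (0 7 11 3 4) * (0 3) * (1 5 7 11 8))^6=(0 6 5 1 8 7 11)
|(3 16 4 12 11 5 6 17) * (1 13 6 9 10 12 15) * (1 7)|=|(1 13 6 17 3 16 4 15 7)(5 9 10 12 11)|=45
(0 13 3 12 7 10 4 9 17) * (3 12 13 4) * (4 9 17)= (0 9 4 17)(3 13 12 7 10)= [9, 1, 2, 13, 17, 5, 6, 10, 8, 4, 3, 11, 7, 12, 14, 15, 16, 0]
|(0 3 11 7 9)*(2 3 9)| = 4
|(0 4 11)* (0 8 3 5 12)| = |(0 4 11 8 3 5 12)| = 7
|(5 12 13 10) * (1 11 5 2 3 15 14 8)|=|(1 11 5 12 13 10 2 3 15 14 8)|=11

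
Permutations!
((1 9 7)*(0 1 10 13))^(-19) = ((0 1 9 7 10 13))^(-19) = (0 13 10 7 9 1)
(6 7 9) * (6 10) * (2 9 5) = (2 9 10 6 7 5) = [0, 1, 9, 3, 4, 2, 7, 5, 8, 10, 6]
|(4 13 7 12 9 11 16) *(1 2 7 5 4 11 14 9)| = 12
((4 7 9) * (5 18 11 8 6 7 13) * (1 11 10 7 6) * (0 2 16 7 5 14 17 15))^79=(0 15 17 14 13 4 9 7 16 2)(1 11 8)(5 18 10)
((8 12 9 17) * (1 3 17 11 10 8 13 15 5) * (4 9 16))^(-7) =(1 5 15 13 17 3)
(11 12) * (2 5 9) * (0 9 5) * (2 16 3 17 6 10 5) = [9, 1, 0, 17, 4, 2, 10, 7, 8, 16, 5, 12, 11, 13, 14, 15, 3, 6] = (0 9 16 3 17 6 10 5 2)(11 12)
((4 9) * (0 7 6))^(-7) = ((0 7 6)(4 9))^(-7) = (0 6 7)(4 9)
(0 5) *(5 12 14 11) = (0 12 14 11 5) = [12, 1, 2, 3, 4, 0, 6, 7, 8, 9, 10, 5, 14, 13, 11]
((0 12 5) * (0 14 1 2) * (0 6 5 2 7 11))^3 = (0 6 1)(2 14 11)(5 7 12)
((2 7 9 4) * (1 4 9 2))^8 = (9)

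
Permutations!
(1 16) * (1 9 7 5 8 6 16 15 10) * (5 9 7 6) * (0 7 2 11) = [7, 15, 11, 3, 4, 8, 16, 9, 5, 6, 1, 0, 12, 13, 14, 10, 2] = (0 7 9 6 16 2 11)(1 15 10)(5 8)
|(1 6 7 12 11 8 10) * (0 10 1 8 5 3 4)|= 11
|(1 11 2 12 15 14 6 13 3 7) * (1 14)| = 5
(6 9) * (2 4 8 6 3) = (2 4 8 6 9 3) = [0, 1, 4, 2, 8, 5, 9, 7, 6, 3]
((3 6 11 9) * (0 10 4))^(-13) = ((0 10 4)(3 6 11 9))^(-13) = (0 4 10)(3 9 11 6)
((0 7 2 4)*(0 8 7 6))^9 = ((0 6)(2 4 8 7))^9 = (0 6)(2 4 8 7)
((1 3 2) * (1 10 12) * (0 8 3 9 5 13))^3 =((0 8 3 2 10 12 1 9 5 13))^3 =(0 2 1 13 3 12 5 8 10 9)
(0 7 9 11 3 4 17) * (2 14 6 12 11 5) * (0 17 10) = [7, 1, 14, 4, 10, 2, 12, 9, 8, 5, 0, 3, 11, 13, 6, 15, 16, 17] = (17)(0 7 9 5 2 14 6 12 11 3 4 10)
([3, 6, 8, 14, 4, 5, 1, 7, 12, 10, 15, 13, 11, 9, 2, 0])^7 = [13, 6, 15, 9, 4, 5, 1, 7, 0, 8, 12, 14, 3, 2, 10, 11]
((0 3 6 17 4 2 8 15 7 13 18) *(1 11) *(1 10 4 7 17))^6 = (0 4 13 11 17 6 8)(1 15 3 2 18 10 7)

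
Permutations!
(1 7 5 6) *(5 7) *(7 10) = (1 5 6)(7 10) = [0, 5, 2, 3, 4, 6, 1, 10, 8, 9, 7]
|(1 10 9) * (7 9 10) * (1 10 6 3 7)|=|(3 7 9 10 6)|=5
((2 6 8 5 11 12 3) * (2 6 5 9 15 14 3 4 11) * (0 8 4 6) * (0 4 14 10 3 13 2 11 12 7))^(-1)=(0 7 11 5 2 13 14 6 12 4 3 10 15 9 8)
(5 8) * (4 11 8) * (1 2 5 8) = (1 2 5 4 11) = [0, 2, 5, 3, 11, 4, 6, 7, 8, 9, 10, 1]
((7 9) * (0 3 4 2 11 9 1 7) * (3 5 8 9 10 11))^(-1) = ((0 5 8 9)(1 7)(2 3 4)(10 11))^(-1) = (0 9 8 5)(1 7)(2 4 3)(10 11)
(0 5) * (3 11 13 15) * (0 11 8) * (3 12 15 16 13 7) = (0 5 11 7 3 8)(12 15)(13 16) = [5, 1, 2, 8, 4, 11, 6, 3, 0, 9, 10, 7, 15, 16, 14, 12, 13]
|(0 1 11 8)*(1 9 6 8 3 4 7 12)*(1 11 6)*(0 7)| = 10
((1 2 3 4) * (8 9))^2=(9)(1 3)(2 4)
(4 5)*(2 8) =(2 8)(4 5) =[0, 1, 8, 3, 5, 4, 6, 7, 2]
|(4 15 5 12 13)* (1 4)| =6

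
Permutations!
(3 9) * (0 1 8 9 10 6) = [1, 8, 2, 10, 4, 5, 0, 7, 9, 3, 6] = (0 1 8 9 3 10 6)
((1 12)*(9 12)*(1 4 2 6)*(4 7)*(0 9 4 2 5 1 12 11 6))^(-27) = (0 9 11 6 12 7 2)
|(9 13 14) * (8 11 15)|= 3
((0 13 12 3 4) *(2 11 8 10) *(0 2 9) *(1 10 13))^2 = ((0 1 10 9)(2 11 8 13 12 3 4))^2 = (0 10)(1 9)(2 8 12 4 11 13 3)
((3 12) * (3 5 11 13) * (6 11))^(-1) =((3 12 5 6 11 13))^(-1) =(3 13 11 6 5 12)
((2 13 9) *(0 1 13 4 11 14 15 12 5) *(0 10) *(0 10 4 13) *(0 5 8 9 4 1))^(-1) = (1 5)(2 9 8 12 15 14 11 4 13)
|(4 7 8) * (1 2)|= 6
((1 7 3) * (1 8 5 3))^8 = (3 5 8)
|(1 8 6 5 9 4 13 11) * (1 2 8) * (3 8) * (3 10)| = |(2 10 3 8 6 5 9 4 13 11)| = 10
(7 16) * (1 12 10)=[0, 12, 2, 3, 4, 5, 6, 16, 8, 9, 1, 11, 10, 13, 14, 15, 7]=(1 12 10)(7 16)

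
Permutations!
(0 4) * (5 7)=(0 4)(5 7)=[4, 1, 2, 3, 0, 7, 6, 5]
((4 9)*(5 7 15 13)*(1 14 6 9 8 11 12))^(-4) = ((1 14 6 9 4 8 11 12)(5 7 15 13))^(-4) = (15)(1 4)(6 11)(8 14)(9 12)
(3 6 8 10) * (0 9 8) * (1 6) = (0 9 8 10 3 1 6) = [9, 6, 2, 1, 4, 5, 0, 7, 10, 8, 3]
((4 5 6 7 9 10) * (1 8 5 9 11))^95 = (1 11 7 6 5 8)(4 10 9) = ((1 8 5 6 7 11)(4 9 10))^95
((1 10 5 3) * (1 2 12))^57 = ((1 10 5 3 2 12))^57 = (1 3)(2 10)(5 12)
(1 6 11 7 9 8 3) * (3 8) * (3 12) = [0, 6, 2, 1, 4, 5, 11, 9, 8, 12, 10, 7, 3] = (1 6 11 7 9 12 3)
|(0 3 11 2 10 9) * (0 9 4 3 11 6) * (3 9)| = 8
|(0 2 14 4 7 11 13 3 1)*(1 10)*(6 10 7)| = 28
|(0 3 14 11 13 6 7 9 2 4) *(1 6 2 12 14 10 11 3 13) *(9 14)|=28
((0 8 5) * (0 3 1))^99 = (0 1 3 5 8) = ((0 8 5 3 1))^99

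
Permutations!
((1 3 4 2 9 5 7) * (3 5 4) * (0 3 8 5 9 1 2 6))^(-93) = (0 9 7 3 4 2 8 6 1 5)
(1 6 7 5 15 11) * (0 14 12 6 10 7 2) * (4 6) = (0 14 12 4 6 2)(1 10 7 5 15 11) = [14, 10, 0, 3, 6, 15, 2, 5, 8, 9, 7, 1, 4, 13, 12, 11]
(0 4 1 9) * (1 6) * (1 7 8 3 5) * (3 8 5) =[4, 9, 2, 3, 6, 1, 7, 5, 8, 0] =(0 4 6 7 5 1 9)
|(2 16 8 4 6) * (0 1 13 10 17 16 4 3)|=24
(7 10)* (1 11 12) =(1 11 12)(7 10) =[0, 11, 2, 3, 4, 5, 6, 10, 8, 9, 7, 12, 1]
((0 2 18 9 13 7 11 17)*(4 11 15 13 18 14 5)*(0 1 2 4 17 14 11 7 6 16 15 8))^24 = ((0 4 7 8)(1 2 11 14 5 17)(6 16 15 13)(9 18))^24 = (18)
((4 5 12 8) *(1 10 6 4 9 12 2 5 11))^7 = (1 6 11 10 4)(2 5)(8 9 12)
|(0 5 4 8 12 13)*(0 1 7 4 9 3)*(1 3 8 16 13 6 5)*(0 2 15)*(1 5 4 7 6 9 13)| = |(0 5 13 3 2 15)(1 6 4 16)(8 12 9)| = 12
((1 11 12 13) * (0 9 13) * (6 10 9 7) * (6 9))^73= ((0 7 9 13 1 11 12)(6 10))^73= (0 13 12 9 11 7 1)(6 10)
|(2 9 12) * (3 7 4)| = 3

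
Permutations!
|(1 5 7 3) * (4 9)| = |(1 5 7 3)(4 9)| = 4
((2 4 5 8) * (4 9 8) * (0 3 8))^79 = (0 9 2 8 3)(4 5) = ((0 3 8 2 9)(4 5))^79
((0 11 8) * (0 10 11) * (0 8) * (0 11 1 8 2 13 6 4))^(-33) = (0 13 4 2 6)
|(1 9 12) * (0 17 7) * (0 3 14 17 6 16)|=12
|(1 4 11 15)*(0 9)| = 4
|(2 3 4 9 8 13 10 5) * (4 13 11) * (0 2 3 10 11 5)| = 21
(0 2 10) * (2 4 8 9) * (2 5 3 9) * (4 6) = (0 6 4 8 2 10)(3 9 5) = [6, 1, 10, 9, 8, 3, 4, 7, 2, 5, 0]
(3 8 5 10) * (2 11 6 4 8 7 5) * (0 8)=(0 8 2 11 6 4)(3 7 5 10)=[8, 1, 11, 7, 0, 10, 4, 5, 2, 9, 3, 6]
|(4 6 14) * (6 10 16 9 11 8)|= 8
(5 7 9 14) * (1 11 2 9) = (1 11 2 9 14 5 7) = [0, 11, 9, 3, 4, 7, 6, 1, 8, 14, 10, 2, 12, 13, 5]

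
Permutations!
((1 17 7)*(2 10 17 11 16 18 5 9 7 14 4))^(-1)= ((1 11 16 18 5 9 7)(2 10 17 14 4))^(-1)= (1 7 9 5 18 16 11)(2 4 14 17 10)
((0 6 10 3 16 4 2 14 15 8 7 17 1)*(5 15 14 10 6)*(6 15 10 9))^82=(0 17 8 6 2 16 10)(1 7 15 9 4 3 5)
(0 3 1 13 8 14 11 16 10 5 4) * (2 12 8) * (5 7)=(0 3 1 13 2 12 8 14 11 16 10 7 5 4)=[3, 13, 12, 1, 0, 4, 6, 5, 14, 9, 7, 16, 8, 2, 11, 15, 10]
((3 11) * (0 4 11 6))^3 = ((0 4 11 3 6))^3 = (0 3 4 6 11)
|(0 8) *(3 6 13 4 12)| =|(0 8)(3 6 13 4 12)| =10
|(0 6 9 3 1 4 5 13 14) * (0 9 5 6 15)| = |(0 15)(1 4 6 5 13 14 9 3)| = 8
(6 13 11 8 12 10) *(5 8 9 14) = (5 8 12 10 6 13 11 9 14) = [0, 1, 2, 3, 4, 8, 13, 7, 12, 14, 6, 9, 10, 11, 5]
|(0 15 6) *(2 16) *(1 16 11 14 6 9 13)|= |(0 15 9 13 1 16 2 11 14 6)|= 10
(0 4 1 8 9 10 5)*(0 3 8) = (0 4 1)(3 8 9 10 5) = [4, 0, 2, 8, 1, 3, 6, 7, 9, 10, 5]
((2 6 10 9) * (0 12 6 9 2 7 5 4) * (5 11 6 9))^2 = (0 9 11 10 5)(2 4 12 7 6)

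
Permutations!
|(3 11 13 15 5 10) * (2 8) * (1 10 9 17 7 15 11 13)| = |(1 10 3 13 11)(2 8)(5 9 17 7 15)| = 10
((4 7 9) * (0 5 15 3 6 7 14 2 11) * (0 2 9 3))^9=(15)(2 11)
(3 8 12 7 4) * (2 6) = [0, 1, 6, 8, 3, 5, 2, 4, 12, 9, 10, 11, 7] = (2 6)(3 8 12 7 4)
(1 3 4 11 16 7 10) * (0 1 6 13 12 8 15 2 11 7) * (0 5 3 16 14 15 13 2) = (0 1 16 5 3 4 7 10 6 2 11 14 15)(8 13 12) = [1, 16, 11, 4, 7, 3, 2, 10, 13, 9, 6, 14, 8, 12, 15, 0, 5]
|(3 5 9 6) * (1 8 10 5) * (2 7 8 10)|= 6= |(1 10 5 9 6 3)(2 7 8)|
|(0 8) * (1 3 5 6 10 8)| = |(0 1 3 5 6 10 8)| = 7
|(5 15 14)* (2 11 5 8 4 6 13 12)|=|(2 11 5 15 14 8 4 6 13 12)|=10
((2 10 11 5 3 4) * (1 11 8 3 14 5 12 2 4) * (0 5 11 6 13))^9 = ((0 5 14 11 12 2 10 8 3 1 6 13))^9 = (0 1 10 11)(2 14 13 3)(5 6 8 12)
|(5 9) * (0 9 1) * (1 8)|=5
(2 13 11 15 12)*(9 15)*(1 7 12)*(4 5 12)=(1 7 4 5 12 2 13 11 9 15)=[0, 7, 13, 3, 5, 12, 6, 4, 8, 15, 10, 9, 2, 11, 14, 1]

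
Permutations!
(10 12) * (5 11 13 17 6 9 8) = (5 11 13 17 6 9 8)(10 12) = [0, 1, 2, 3, 4, 11, 9, 7, 5, 8, 12, 13, 10, 17, 14, 15, 16, 6]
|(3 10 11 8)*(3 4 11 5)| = 3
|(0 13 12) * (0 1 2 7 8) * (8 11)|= 8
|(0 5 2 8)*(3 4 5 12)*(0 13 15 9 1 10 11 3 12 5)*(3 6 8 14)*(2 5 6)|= |(0 6 8 13 15 9 1 10 11 2 14 3 4)|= 13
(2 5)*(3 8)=(2 5)(3 8)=[0, 1, 5, 8, 4, 2, 6, 7, 3]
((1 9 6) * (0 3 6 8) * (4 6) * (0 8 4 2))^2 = ((0 3 2)(1 9 4 6))^2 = (0 2 3)(1 4)(6 9)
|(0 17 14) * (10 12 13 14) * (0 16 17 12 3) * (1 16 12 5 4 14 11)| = |(0 5 4 14 12 13 11 1 16 17 10 3)| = 12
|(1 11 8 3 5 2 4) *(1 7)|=|(1 11 8 3 5 2 4 7)|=8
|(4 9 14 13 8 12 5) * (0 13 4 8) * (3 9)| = 12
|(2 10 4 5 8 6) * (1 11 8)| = 8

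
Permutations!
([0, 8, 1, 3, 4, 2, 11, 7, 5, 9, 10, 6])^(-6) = [0, 5, 8, 3, 4, 1, 6, 7, 2, 9, 10, 11]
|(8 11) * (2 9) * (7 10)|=2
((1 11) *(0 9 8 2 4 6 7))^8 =((0 9 8 2 4 6 7)(1 11))^8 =(11)(0 9 8 2 4 6 7)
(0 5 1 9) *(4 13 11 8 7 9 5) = (0 4 13 11 8 7 9)(1 5) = [4, 5, 2, 3, 13, 1, 6, 9, 7, 0, 10, 8, 12, 11]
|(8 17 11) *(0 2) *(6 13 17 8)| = |(0 2)(6 13 17 11)| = 4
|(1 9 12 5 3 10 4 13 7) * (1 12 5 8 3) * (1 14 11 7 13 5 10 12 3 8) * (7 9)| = 12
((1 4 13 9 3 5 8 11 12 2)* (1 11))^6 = ((1 4 13 9 3 5 8)(2 11 12))^6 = (1 8 5 3 9 13 4)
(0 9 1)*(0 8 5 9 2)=[2, 8, 0, 3, 4, 9, 6, 7, 5, 1]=(0 2)(1 8 5 9)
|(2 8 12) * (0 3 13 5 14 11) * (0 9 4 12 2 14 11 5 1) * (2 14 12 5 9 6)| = |(0 3 13 1)(2 8 14 9 4 5 11 6)| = 8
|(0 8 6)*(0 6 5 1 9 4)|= 6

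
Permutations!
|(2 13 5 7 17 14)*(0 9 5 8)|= |(0 9 5 7 17 14 2 13 8)|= 9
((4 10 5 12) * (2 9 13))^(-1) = (2 13 9)(4 12 5 10)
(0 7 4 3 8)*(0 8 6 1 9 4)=[7, 9, 2, 6, 3, 5, 1, 0, 8, 4]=(0 7)(1 9 4 3 6)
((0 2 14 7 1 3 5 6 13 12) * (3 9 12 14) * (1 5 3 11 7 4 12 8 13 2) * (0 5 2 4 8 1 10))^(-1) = ((0 10)(1 9)(2 11 7)(4 12 5 6)(8 13 14))^(-1) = (0 10)(1 9)(2 7 11)(4 6 5 12)(8 14 13)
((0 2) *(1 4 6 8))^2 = (1 6)(4 8) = ((0 2)(1 4 6 8))^2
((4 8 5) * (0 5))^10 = (0 4)(5 8)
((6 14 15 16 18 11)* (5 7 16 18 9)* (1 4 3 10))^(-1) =(1 10 3 4)(5 9 16 7)(6 11 18 15 14)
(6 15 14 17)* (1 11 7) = (1 11 7)(6 15 14 17) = [0, 11, 2, 3, 4, 5, 15, 1, 8, 9, 10, 7, 12, 13, 17, 14, 16, 6]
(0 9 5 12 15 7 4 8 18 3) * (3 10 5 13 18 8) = (0 9 13 18 10 5 12 15 7 4 3) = [9, 1, 2, 0, 3, 12, 6, 4, 8, 13, 5, 11, 15, 18, 14, 7, 16, 17, 10]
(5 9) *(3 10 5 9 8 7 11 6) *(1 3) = (1 3 10 5 8 7 11 6) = [0, 3, 2, 10, 4, 8, 1, 11, 7, 9, 5, 6]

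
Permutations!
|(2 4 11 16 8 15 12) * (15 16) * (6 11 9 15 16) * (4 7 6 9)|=9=|(2 7 6 11 16 8 9 15 12)|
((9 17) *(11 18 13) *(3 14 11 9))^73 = ((3 14 11 18 13 9 17))^73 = (3 18 17 11 9 14 13)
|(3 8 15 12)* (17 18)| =|(3 8 15 12)(17 18)| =4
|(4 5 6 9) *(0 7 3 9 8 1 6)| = |(0 7 3 9 4 5)(1 6 8)| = 6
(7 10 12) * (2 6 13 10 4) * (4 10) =[0, 1, 6, 3, 2, 5, 13, 10, 8, 9, 12, 11, 7, 4] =(2 6 13 4)(7 10 12)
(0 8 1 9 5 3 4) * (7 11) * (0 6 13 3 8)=(1 9 5 8)(3 4 6 13)(7 11)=[0, 9, 2, 4, 6, 8, 13, 11, 1, 5, 10, 7, 12, 3]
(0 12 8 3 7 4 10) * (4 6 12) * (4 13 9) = [13, 1, 2, 7, 10, 5, 12, 6, 3, 4, 0, 11, 8, 9] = (0 13 9 4 10)(3 7 6 12 8)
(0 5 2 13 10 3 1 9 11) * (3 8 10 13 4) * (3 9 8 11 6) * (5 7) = [7, 8, 4, 1, 9, 2, 3, 5, 10, 6, 11, 0, 12, 13] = (13)(0 7 5 2 4 9 6 3 1 8 10 11)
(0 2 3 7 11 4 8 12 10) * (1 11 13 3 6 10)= [2, 11, 6, 7, 8, 5, 10, 13, 12, 9, 0, 4, 1, 3]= (0 2 6 10)(1 11 4 8 12)(3 7 13)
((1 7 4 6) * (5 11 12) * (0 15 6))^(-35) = (0 15 6 1 7 4)(5 11 12)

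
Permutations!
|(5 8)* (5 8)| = 1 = |(8)|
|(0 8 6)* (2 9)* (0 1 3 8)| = 4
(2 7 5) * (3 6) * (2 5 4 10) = (2 7 4 10)(3 6) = [0, 1, 7, 6, 10, 5, 3, 4, 8, 9, 2]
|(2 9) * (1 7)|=|(1 7)(2 9)|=2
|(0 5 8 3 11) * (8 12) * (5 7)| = 7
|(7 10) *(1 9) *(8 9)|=|(1 8 9)(7 10)|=6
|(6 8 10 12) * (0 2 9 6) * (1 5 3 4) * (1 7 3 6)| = 9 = |(0 2 9 1 5 6 8 10 12)(3 4 7)|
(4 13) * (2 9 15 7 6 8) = (2 9 15 7 6 8)(4 13) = [0, 1, 9, 3, 13, 5, 8, 6, 2, 15, 10, 11, 12, 4, 14, 7]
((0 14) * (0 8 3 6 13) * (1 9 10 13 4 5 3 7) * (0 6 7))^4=((0 14 8)(1 9 10 13 6 4 5 3 7))^4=(0 14 8)(1 6 7 13 3 10 5 9 4)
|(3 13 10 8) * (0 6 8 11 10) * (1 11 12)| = 20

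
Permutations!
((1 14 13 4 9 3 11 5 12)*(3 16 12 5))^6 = (1 12 16 9 4 13 14)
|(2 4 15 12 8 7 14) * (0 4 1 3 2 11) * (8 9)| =9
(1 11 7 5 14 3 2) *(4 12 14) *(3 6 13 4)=(1 11 7 5 3 2)(4 12 14 6 13)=[0, 11, 1, 2, 12, 3, 13, 5, 8, 9, 10, 7, 14, 4, 6]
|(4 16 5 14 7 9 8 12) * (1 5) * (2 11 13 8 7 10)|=|(1 5 14 10 2 11 13 8 12 4 16)(7 9)|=22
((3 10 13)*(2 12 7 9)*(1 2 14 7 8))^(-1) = ((1 2 12 8)(3 10 13)(7 9 14))^(-1) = (1 8 12 2)(3 13 10)(7 14 9)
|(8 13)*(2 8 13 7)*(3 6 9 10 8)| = 7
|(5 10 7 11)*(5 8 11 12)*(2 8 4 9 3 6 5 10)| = |(2 8 11 4 9 3 6 5)(7 12 10)| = 24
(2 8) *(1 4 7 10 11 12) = (1 4 7 10 11 12)(2 8) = [0, 4, 8, 3, 7, 5, 6, 10, 2, 9, 11, 12, 1]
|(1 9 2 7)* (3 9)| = 5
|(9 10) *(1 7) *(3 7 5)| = 4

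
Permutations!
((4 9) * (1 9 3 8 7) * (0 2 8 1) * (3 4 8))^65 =((0 2 3 1 9 8 7))^65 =(0 3 9 7 2 1 8)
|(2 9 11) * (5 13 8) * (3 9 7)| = |(2 7 3 9 11)(5 13 8)| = 15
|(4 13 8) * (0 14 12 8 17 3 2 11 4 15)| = 30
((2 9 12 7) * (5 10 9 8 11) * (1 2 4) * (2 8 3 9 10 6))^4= (1 6 12 8 2 7 11 3 4 5 9)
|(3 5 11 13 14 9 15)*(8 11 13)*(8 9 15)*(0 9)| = 20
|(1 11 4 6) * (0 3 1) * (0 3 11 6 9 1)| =7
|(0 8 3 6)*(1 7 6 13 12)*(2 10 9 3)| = |(0 8 2 10 9 3 13 12 1 7 6)| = 11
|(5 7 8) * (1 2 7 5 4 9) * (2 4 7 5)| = |(1 4 9)(2 5)(7 8)| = 6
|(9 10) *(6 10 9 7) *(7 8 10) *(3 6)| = |(3 6 7)(8 10)| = 6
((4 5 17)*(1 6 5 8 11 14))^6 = ((1 6 5 17 4 8 11 14))^6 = (1 11 4 5)(6 14 8 17)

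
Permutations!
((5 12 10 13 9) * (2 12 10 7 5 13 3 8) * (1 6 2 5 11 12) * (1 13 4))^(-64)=((1 6 2 13 9 4)(3 8 5 10)(7 11 12))^(-64)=(1 2 9)(4 6 13)(7 12 11)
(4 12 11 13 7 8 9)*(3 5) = (3 5)(4 12 11 13 7 8 9) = [0, 1, 2, 5, 12, 3, 6, 8, 9, 4, 10, 13, 11, 7]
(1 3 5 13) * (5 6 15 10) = (1 3 6 15 10 5 13) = [0, 3, 2, 6, 4, 13, 15, 7, 8, 9, 5, 11, 12, 1, 14, 10]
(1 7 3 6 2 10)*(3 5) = (1 7 5 3 6 2 10) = [0, 7, 10, 6, 4, 3, 2, 5, 8, 9, 1]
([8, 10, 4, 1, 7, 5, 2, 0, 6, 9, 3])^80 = [6, 3, 7, 10, 0, 5, 4, 8, 2, 9, 1]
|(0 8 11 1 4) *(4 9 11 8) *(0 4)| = 3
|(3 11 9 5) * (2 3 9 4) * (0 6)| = |(0 6)(2 3 11 4)(5 9)| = 4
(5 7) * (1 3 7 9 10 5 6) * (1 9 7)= [0, 3, 2, 1, 4, 7, 9, 6, 8, 10, 5]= (1 3)(5 7 6 9 10)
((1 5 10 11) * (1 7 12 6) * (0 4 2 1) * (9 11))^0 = ((0 4 2 1 5 10 9 11 7 12 6))^0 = (12)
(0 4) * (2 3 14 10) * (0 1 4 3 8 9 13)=(0 3 14 10 2 8 9 13)(1 4)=[3, 4, 8, 14, 1, 5, 6, 7, 9, 13, 2, 11, 12, 0, 10]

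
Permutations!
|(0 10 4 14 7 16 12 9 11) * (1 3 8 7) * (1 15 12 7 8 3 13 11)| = |(0 10 4 14 15 12 9 1 13 11)(7 16)| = 10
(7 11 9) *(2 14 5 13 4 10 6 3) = (2 14 5 13 4 10 6 3)(7 11 9) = [0, 1, 14, 2, 10, 13, 3, 11, 8, 7, 6, 9, 12, 4, 5]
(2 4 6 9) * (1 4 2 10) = [0, 4, 2, 3, 6, 5, 9, 7, 8, 10, 1] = (1 4 6 9 10)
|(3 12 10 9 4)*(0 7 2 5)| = 20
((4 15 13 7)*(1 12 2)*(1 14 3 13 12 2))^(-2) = ((1 2 14 3 13 7 4 15 12))^(-2) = (1 15 7 3 2 12 4 13 14)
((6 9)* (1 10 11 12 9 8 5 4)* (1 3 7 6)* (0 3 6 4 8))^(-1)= (0 6 4 7 3)(1 9 12 11 10)(5 8)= ((0 3 7 4 6)(1 10 11 12 9)(5 8))^(-1)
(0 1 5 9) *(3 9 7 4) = (0 1 5 7 4 3 9) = [1, 5, 2, 9, 3, 7, 6, 4, 8, 0]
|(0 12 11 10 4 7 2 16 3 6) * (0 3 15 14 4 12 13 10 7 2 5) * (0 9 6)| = |(0 13 10 12 11 7 5 9 6 3)(2 16 15 14 4)| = 10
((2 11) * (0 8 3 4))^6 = ((0 8 3 4)(2 11))^6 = (11)(0 3)(4 8)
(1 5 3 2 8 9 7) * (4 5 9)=(1 9 7)(2 8 4 5 3)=[0, 9, 8, 2, 5, 3, 6, 1, 4, 7]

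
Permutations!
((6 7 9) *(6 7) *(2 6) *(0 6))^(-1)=(0 2 6)(7 9)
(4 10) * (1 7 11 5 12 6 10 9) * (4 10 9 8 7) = (1 4 8 7 11 5 12 6 9) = [0, 4, 2, 3, 8, 12, 9, 11, 7, 1, 10, 5, 6]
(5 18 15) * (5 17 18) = (15 17 18) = [0, 1, 2, 3, 4, 5, 6, 7, 8, 9, 10, 11, 12, 13, 14, 17, 16, 18, 15]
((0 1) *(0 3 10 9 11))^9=((0 1 3 10 9 11))^9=(0 10)(1 9)(3 11)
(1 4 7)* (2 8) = (1 4 7)(2 8) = [0, 4, 8, 3, 7, 5, 6, 1, 2]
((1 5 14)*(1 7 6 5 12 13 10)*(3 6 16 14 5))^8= ((1 12 13 10)(3 6)(7 16 14))^8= (7 14 16)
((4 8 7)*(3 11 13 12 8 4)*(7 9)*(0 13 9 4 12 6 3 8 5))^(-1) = ((0 13 6 3 11 9 7 8 4 12 5))^(-1) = (0 5 12 4 8 7 9 11 3 6 13)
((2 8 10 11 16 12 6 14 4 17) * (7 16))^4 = (2 7 14 8 16 4 10 12 17 11 6)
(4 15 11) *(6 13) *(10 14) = (4 15 11)(6 13)(10 14) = [0, 1, 2, 3, 15, 5, 13, 7, 8, 9, 14, 4, 12, 6, 10, 11]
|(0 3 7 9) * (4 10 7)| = 6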